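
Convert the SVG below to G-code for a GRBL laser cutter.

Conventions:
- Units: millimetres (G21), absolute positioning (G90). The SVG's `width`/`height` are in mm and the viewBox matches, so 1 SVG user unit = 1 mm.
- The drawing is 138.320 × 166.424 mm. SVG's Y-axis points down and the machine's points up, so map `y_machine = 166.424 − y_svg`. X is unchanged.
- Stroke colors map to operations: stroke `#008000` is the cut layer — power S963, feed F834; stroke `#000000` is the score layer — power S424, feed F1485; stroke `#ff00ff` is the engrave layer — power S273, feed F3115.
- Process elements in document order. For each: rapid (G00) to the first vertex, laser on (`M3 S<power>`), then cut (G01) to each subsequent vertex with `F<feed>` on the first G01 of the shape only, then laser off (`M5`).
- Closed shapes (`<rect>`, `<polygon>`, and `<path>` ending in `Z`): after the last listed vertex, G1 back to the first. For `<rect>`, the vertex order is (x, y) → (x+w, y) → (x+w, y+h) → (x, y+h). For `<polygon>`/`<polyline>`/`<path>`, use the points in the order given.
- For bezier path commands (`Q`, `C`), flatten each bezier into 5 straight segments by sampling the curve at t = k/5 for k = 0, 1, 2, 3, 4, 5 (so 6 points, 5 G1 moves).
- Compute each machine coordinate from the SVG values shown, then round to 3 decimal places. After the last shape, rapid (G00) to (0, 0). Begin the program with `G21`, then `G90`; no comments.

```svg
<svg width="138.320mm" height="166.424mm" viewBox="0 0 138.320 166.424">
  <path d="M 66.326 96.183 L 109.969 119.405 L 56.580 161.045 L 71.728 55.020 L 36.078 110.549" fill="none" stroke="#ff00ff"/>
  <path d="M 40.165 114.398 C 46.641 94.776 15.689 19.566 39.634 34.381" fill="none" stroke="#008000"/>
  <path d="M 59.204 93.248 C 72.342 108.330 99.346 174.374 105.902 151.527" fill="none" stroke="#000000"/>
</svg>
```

Since the viewBox matches the mm dimensions, user units are millimetres directly. The only transform is the Y-flip y_m = 166.424 − y_svg.

Shape 1 is a open polyline drawn with `<path>`. Its stroke #ff00ff means engrave at S273, F3115. After flipping Y the toolpath is (66.326,70.241) → (109.969,47.019) → (56.580,5.379) → (71.728,111.404) → (36.078,55.875).

Shape 2 is a cubic bezier drawn with `<path>`. Its stroke #008000 means cut at S963, F834. After flipping Y the toolpath is (40.165,52.026) → (40.298,69.305) → (35.880,92.935) → (31.342,115.928) → (31.116,131.294) → (39.634,132.043).

Shape 3 is a cubic bezier drawn with `<path>`. Its stroke #000000 means score at S424, F1485. After flipping Y the toolpath is (59.204,73.176) → (68.476,59.130) → (79.429,39.566) → (90.416,21.198) → (99.789,10.737) → (105.902,14.897).

G21
G90
G00 X66.326 Y70.241
M3 S273
G01 X109.969 Y47.019 F3115
G01 X56.580 Y5.379
G01 X71.728 Y111.404
G01 X36.078 Y55.875
M5
G00 X40.165 Y52.026
M3 S963
G01 X40.298 Y69.305 F834
G01 X35.880 Y92.935
G01 X31.342 Y115.928
G01 X31.116 Y131.294
G01 X39.634 Y132.043
M5
G00 X59.204 Y73.176
M3 S424
G01 X68.476 Y59.130 F1485
G01 X79.429 Y39.566
G01 X90.416 Y21.198
G01 X99.789 Y10.737
G01 X105.902 Y14.897
M5
G00 X0.000 Y0.000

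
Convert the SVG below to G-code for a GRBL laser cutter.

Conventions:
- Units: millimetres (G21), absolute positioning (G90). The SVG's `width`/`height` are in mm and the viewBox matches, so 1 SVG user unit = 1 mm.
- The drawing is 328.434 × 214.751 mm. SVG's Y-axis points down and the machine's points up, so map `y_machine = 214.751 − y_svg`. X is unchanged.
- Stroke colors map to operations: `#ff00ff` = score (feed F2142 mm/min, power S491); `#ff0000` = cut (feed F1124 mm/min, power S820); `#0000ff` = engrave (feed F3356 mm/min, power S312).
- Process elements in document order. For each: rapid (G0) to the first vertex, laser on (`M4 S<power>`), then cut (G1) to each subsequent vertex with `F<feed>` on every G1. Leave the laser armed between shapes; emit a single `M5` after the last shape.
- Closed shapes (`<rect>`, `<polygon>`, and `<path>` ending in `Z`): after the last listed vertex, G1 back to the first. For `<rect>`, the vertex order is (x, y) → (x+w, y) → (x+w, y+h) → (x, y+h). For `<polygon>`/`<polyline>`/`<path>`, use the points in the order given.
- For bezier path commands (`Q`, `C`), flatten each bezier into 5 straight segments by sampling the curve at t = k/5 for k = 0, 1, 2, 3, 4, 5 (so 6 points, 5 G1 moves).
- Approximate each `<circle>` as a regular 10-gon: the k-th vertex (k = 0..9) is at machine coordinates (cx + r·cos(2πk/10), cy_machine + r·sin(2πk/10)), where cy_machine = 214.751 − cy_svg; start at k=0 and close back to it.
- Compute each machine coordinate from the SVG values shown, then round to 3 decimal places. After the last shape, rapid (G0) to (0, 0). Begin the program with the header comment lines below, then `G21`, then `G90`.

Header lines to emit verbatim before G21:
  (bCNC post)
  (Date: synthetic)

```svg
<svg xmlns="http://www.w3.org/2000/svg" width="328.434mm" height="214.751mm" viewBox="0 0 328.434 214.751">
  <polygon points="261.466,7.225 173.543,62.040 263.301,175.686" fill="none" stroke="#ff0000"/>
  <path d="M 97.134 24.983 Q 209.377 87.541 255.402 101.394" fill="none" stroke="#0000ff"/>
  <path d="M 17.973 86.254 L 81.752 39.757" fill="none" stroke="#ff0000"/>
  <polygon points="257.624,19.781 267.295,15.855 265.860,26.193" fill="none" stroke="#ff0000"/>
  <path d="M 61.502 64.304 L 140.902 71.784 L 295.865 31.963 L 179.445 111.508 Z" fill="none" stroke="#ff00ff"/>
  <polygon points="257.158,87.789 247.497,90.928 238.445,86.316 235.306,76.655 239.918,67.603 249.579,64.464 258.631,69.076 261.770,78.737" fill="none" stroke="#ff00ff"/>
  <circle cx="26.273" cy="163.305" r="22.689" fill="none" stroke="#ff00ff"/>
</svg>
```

1 u = 1 mm; y_m = 214.751 − y.

[1] `<polygon>` closed polygon, #ff0000→cut S820 F1124: (261.466,207.526) → (173.543,152.711) → (263.301,39.065) → (261.466,207.526) (closed)

[2] `<path>` quadratic bezier, #0000ff→engrave S312 F3356: (97.134,189.768) → (139.382,166.693) → (176.334,147.514) → (207.987,132.232) → (234.343,120.846) → (255.402,113.357)

[3] `<path>` line segment, #ff0000→cut S820 F1124: (17.973,128.497) → (81.752,174.994)

[4] `<polygon>` regular polygon, #ff0000→cut S820 F1124: (257.624,194.970) → (267.295,198.896) → (265.860,188.558) → (257.624,194.970) (closed)

[5] `<path>` closed polygon, #ff00ff→score S491 F2142: (61.502,150.447) → (140.902,142.967) → (295.865,182.788) → (179.445,103.243) → (61.502,150.447) (closed)

[6] `<polygon>` regular polygon, #ff00ff→score S491 F2142: (257.158,126.962) → (247.497,123.823) → (238.445,128.435) → (235.306,138.096) → (239.918,147.148) → (249.579,150.287) → (258.631,145.675) → (261.770,136.014) → (257.158,126.962) (closed)

[7] `<circle>` circle, #ff00ff→score S491 F2142: (48.962,51.446) → (44.629,64.782) → (33.284,73.025) → (19.262,73.025) → (7.917,64.782) → (3.584,51.446) → (7.917,38.110) → (19.262,29.867) → (33.284,29.867) → (44.629,38.110) → (48.962,51.446) (closed)

(bCNC post)
(Date: synthetic)
G21
G90
G0 X261.466 Y207.526
M4 S820
G1 X173.543 Y152.711 F1124
G1 X263.301 Y39.065 F1124
G1 X261.466 Y207.526 F1124
G0 X97.134 Y189.768
M4 S312
G1 X139.382 Y166.693 F3356
G1 X176.334 Y147.514 F3356
G1 X207.987 Y132.232 F3356
G1 X234.343 Y120.846 F3356
G1 X255.402 Y113.357 F3356
G0 X17.973 Y128.497
M4 S820
G1 X81.752 Y174.994 F1124
G0 X257.624 Y194.970
M4 S820
G1 X267.295 Y198.896 F1124
G1 X265.860 Y188.558 F1124
G1 X257.624 Y194.970 F1124
G0 X61.502 Y150.447
M4 S491
G1 X140.902 Y142.967 F2142
G1 X295.865 Y182.788 F2142
G1 X179.445 Y103.243 F2142
G1 X61.502 Y150.447 F2142
G0 X257.158 Y126.962
M4 S491
G1 X247.497 Y123.823 F2142
G1 X238.445 Y128.435 F2142
G1 X235.306 Y138.096 F2142
G1 X239.918 Y147.148 F2142
G1 X249.579 Y150.287 F2142
G1 X258.631 Y145.675 F2142
G1 X261.770 Y136.014 F2142
G1 X257.158 Y126.962 F2142
G0 X48.962 Y51.446
M4 S491
G1 X44.629 Y64.782 F2142
G1 X33.284 Y73.025 F2142
G1 X19.262 Y73.025 F2142
G1 X7.917 Y64.782 F2142
G1 X3.584 Y51.446 F2142
G1 X7.917 Y38.110 F2142
G1 X19.262 Y29.867 F2142
G1 X33.284 Y29.867 F2142
G1 X44.629 Y38.110 F2142
G1 X48.962 Y51.446 F2142
M5
G0 X0.000 Y0.000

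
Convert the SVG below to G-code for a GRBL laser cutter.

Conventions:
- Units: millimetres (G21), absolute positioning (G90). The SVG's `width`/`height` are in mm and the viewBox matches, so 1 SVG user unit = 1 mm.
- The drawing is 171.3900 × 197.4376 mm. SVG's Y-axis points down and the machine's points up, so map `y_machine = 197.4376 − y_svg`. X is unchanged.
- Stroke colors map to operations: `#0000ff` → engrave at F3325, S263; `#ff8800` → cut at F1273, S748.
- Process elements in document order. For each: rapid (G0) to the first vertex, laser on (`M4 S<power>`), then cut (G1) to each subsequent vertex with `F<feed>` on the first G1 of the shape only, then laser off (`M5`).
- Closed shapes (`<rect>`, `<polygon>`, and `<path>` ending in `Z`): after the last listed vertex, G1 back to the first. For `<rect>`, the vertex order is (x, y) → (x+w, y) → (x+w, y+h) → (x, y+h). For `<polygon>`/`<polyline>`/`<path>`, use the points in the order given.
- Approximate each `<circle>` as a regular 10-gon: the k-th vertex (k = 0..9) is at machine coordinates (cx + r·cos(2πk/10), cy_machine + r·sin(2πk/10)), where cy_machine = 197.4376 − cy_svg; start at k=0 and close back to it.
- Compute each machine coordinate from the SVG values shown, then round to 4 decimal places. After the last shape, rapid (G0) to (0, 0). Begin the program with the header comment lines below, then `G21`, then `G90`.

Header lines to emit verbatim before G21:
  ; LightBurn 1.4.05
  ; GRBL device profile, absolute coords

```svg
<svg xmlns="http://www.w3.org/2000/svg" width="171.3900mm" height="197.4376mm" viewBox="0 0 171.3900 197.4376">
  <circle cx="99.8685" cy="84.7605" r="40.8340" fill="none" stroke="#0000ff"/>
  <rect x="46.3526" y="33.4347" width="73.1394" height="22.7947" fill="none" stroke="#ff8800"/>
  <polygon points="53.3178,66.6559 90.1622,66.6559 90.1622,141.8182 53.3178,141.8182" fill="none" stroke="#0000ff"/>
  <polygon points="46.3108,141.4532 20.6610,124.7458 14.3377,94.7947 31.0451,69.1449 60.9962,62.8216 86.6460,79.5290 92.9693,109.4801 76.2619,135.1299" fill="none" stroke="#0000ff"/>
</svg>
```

; LightBurn 1.4.05
; GRBL device profile, absolute coords
G21
G90
G0 X140.7025 Y112.6771
M4 S263
G1 X132.9039 Y136.6787 F3325
G1 X112.4869 Y151.5125
G1 X87.2501 Y151.5125
G1 X66.8331 Y136.6787
G1 X59.0345 Y112.6771
G1 X66.8331 Y88.6755
G1 X87.2501 Y73.8417
G1 X112.4869 Y73.8417
G1 X132.9039 Y88.6755
G1 X140.7025 Y112.6771
M5
G0 X46.3526 Y164.0029
M4 S748
G1 X119.4920 Y164.0029 F1273
G1 X119.4920 Y141.2082
G1 X46.3526 Y141.2082
G1 X46.3526 Y164.0029
M5
G0 X53.3178 Y130.7817
M4 S263
G1 X90.1622 Y130.7817 F3325
G1 X90.1622 Y55.6194
G1 X53.3178 Y55.6194
G1 X53.3178 Y130.7817
M5
G0 X46.3108 Y55.9844
M4 S263
G1 X20.6610 Y72.6918 F3325
G1 X14.3377 Y102.6429
G1 X31.0451 Y128.2927
G1 X60.9962 Y134.6160
G1 X86.6460 Y117.9086
G1 X92.9693 Y87.9575
G1 X76.2619 Y62.3077
G1 X46.3108 Y55.9844
M5
G0 X0.0000 Y0.0000

1 u = 1 mm; y_m = 197.4376 − y.

[1] `<circle>` circle, #0000ff→engrave S263 F3325: (140.7025,112.6771) → (132.9039,136.6787) → (112.4869,151.5125) → (87.2501,151.5125) → (66.8331,136.6787) → (59.0345,112.6771) → (66.8331,88.6755) → (87.2501,73.8417) → (112.4869,73.8417) → (132.9039,88.6755) → (140.7025,112.6771) (closed)

[2] `<rect>` rectangle, #ff8800→cut S748 F1273: (46.3526,164.0029) → (119.4920,164.0029) → (119.4920,141.2082) → (46.3526,141.2082) → (46.3526,164.0029) (closed)

[3] `<polygon>` rectangle, #0000ff→engrave S263 F3325: (53.3178,130.7817) → (90.1622,130.7817) → (90.1622,55.6194) → (53.3178,55.6194) → (53.3178,130.7817) (closed)

[4] `<polygon>` regular polygon, #0000ff→engrave S263 F3325: (46.3108,55.9844) → (20.6610,72.6918) → (14.3377,102.6429) → (31.0451,128.2927) → (60.9962,134.6160) → (86.6460,117.9086) → (92.9693,87.9575) → (76.2619,62.3077) → (46.3108,55.9844) (closed)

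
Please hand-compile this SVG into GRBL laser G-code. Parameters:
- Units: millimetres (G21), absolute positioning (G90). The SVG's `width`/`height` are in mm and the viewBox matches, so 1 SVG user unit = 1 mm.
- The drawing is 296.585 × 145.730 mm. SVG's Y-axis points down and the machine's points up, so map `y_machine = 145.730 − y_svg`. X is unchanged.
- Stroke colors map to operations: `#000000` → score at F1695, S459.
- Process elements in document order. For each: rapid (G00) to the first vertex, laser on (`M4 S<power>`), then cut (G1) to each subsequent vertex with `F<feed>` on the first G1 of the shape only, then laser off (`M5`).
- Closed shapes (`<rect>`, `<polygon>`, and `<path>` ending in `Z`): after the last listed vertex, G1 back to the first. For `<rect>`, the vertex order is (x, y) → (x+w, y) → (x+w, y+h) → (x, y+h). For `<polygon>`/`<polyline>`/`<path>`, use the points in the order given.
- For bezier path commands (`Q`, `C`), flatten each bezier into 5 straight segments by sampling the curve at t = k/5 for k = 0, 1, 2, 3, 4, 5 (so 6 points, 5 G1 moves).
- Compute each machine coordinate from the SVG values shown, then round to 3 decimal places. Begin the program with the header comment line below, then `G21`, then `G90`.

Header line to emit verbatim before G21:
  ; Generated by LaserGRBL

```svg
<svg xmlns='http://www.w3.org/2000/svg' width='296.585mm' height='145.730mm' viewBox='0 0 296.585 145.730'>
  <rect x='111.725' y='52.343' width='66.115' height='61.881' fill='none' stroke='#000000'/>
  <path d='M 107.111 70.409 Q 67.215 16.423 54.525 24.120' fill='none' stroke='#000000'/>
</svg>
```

; Generated by LaserGRBL
G21
G90
G00 X111.725 Y93.387
M4 S459
G1 X177.840 Y93.387 F1695
G1 X177.840 Y31.506
G1 X111.725 Y31.506
G1 X111.725 Y93.387
M5
G00 X107.111 Y75.321
M4 S459
G1 X92.241 Y94.448 F1695
G1 X79.547 Y108.641
G1 X69.030 Y117.898
G1 X60.689 Y122.221
G1 X54.525 Y121.610
M5

Since the viewBox matches the mm dimensions, user units are millimetres directly. The only transform is the Y-flip y_m = 145.730 − y_svg.

Shape 1 is a rectangle drawn with `<rect>`. Its stroke #000000 means score at S459, F1695. After flipping Y the toolpath is (111.725,93.387) → (177.840,93.387) → (177.840,31.506) → (111.725,31.506) → (111.725,93.387), returning to the start.

Shape 2 is a quadratic bezier drawn with `<path>`. Its stroke #000000 means score at S459, F1695. After flipping Y the toolpath is (107.111,75.321) → (92.241,94.448) → (79.547,108.641) → (69.030,117.898) → (60.689,122.221) → (54.525,121.610).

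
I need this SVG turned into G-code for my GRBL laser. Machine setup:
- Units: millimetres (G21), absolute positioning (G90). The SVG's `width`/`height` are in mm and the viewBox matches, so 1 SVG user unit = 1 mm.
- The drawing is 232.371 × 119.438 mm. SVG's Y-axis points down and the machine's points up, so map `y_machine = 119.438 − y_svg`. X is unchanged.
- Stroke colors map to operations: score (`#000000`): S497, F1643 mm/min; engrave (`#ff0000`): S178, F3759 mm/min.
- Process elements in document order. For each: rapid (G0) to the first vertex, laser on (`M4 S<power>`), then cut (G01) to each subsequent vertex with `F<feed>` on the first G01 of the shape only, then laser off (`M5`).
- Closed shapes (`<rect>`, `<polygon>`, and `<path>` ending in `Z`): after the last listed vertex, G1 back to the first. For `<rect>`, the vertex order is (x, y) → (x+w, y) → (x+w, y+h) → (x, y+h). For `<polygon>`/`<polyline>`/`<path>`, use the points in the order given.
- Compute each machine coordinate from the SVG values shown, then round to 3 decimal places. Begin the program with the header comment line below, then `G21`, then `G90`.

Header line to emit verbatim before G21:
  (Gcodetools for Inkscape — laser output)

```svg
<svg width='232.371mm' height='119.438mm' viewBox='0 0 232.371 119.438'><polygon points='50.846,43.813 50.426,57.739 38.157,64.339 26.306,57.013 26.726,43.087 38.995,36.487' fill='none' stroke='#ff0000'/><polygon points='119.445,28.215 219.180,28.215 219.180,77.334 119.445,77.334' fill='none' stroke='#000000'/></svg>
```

Since the viewBox matches the mm dimensions, user units are millimetres directly. The only transform is the Y-flip y_m = 119.438 − y_svg.

Shape 1 is a regular polygon drawn with `<polygon>`. Its stroke #ff0000 means engrave at S178, F3759. After flipping Y the toolpath is (50.846,75.625) → (50.426,61.699) → (38.157,55.099) → (26.306,62.425) → (26.726,76.351) → (38.995,82.951) → (50.846,75.625), returning to the start.

Shape 2 is a rectangle drawn with `<polygon>`. Its stroke #000000 means score at S497, F1643. After flipping Y the toolpath is (119.445,91.223) → (219.180,91.223) → (219.180,42.104) → (119.445,42.104) → (119.445,91.223), returning to the start.

(Gcodetools for Inkscape — laser output)
G21
G90
G0 X50.846 Y75.625
M4 S178
G01 X50.426 Y61.699 F3759
G01 X38.157 Y55.099
G01 X26.306 Y62.425
G01 X26.726 Y76.351
G01 X38.995 Y82.951
G01 X50.846 Y75.625
M5
G0 X119.445 Y91.223
M4 S497
G01 X219.180 Y91.223 F1643
G01 X219.180 Y42.104
G01 X119.445 Y42.104
G01 X119.445 Y91.223
M5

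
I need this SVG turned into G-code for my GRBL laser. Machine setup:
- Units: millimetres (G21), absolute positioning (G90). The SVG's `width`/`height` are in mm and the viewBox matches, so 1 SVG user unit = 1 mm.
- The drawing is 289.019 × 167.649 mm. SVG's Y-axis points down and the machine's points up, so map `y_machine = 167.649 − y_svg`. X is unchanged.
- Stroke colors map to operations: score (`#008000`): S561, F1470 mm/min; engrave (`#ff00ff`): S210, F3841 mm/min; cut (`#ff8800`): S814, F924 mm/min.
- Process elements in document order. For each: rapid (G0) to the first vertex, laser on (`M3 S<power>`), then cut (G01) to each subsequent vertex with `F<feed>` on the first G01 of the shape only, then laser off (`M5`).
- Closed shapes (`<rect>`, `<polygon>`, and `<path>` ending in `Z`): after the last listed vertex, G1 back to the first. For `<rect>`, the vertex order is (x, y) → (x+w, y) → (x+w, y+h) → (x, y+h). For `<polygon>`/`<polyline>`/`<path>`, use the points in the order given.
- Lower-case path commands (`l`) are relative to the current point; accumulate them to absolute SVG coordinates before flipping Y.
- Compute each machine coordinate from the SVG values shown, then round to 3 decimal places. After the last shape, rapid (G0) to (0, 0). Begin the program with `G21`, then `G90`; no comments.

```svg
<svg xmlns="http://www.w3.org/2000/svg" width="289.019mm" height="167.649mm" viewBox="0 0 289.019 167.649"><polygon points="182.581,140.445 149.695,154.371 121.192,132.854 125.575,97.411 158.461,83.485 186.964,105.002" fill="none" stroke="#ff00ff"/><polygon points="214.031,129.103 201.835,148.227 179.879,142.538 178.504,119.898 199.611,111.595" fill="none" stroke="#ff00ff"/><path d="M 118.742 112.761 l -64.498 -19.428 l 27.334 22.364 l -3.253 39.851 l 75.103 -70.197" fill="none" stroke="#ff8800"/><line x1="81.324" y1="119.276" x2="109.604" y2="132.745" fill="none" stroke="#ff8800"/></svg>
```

G21
G90
G0 X182.581 Y27.204
M3 S210
G01 X149.695 Y13.278 F3841
G01 X121.192 Y34.795
G01 X125.575 Y70.238
G01 X158.461 Y84.164
G01 X186.964 Y62.647
G01 X182.581 Y27.204
M5
G0 X214.031 Y38.546
M3 S210
G01 X201.835 Y19.422 F3841
G01 X179.879 Y25.111
G01 X178.504 Y47.751
G01 X199.611 Y56.054
G01 X214.031 Y38.546
M5
G0 X118.742 Y54.888
M3 S814
G01 X54.244 Y74.316 F924
G01 X81.578 Y51.952
G01 X78.325 Y12.101
G01 X153.428 Y82.298
M5
G0 X81.324 Y48.373
M3 S814
G01 X109.604 Y34.904 F924
M5
G0 X0.000 Y0.000

viewBox `0 0 289.019 167.649` with mm width/height → 1 unit = 1 mm. Flip: y_m = 167.649 − y_svg.

**Shape 1** — `<polygon>` regular polygon, stroke `#ff00ff` → engrave (S210, F3841). Machine vertices: (182.581,27.204) → (149.695,13.278) → (121.192,34.795) → (125.575,70.238) → (158.461,84.164) → (186.964,62.647) → (182.581,27.204). Closed: final G1 returns to the first vertex.

**Shape 2** — `<polygon>` regular polygon, stroke `#ff00ff` → engrave (S210, F3841). Machine vertices: (214.031,38.546) → (201.835,19.422) → (179.879,25.111) → (178.504,47.751) → (199.611,56.054) → (214.031,38.546). Closed: final G1 returns to the first vertex.

**Shape 3** — `<path>` open polyline, stroke `#ff8800` → cut (S814, F924). Machine vertices: (118.742,54.888) → (54.244,74.316) → (81.578,51.952) → (78.325,12.101) → (153.428,82.298). Open path.

**Shape 4** — `<line>` line segment, stroke `#ff8800` → cut (S814, F924). Machine vertices: (81.324,48.373) → (109.604,34.904). Open path.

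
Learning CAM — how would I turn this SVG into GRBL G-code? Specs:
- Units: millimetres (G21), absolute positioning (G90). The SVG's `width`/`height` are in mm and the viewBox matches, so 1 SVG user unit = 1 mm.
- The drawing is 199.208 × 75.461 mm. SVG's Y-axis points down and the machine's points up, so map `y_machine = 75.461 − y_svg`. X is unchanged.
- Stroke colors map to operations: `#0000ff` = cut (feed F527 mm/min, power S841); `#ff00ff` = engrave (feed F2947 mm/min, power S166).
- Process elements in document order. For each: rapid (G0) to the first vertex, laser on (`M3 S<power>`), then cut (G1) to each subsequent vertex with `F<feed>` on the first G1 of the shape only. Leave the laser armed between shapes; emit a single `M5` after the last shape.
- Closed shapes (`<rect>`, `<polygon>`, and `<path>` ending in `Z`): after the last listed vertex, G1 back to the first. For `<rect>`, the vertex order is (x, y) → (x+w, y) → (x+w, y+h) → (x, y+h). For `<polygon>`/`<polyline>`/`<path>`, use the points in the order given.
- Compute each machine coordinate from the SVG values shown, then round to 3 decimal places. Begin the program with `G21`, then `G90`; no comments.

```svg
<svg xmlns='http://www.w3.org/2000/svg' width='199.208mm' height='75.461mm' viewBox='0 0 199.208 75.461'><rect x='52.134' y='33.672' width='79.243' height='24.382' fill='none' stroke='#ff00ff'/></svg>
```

1 u = 1 mm; y_m = 75.461 − y.

[1] `<rect>` rectangle, #ff00ff→engrave S166 F2947: (52.134,41.789) → (131.377,41.789) → (131.377,17.407) → (52.134,17.407) → (52.134,41.789) (closed)

G21
G90
G0 X52.134 Y41.789
M3 S166
G1 X131.377 Y41.789 F2947
G1 X131.377 Y17.407
G1 X52.134 Y17.407
G1 X52.134 Y41.789
M5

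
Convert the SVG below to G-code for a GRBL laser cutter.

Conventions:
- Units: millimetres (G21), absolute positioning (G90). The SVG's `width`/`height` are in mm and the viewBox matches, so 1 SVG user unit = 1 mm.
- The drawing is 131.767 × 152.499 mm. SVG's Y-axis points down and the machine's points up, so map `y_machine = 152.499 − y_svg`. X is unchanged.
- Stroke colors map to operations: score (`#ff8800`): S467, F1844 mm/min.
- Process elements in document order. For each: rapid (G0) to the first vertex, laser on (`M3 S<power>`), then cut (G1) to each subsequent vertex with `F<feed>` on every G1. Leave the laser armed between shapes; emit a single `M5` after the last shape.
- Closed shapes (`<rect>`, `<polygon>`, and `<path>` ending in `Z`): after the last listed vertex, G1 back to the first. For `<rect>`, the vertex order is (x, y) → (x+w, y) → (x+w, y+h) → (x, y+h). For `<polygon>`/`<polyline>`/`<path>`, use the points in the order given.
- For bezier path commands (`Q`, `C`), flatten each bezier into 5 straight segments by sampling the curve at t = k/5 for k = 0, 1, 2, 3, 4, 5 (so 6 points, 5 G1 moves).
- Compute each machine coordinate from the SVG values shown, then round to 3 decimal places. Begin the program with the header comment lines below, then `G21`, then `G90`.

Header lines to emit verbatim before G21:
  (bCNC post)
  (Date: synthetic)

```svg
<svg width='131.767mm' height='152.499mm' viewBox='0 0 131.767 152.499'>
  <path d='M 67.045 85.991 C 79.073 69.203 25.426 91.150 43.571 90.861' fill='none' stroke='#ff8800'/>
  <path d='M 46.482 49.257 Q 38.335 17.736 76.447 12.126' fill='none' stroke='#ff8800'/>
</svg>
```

viewBox `0 0 131.767 152.499` with mm width/height → 1 unit = 1 mm. Flip: y_m = 152.499 − y_svg.

**Shape 1** — `<path>` cubic bezier, stroke `#ff8800` → score (S467, F1844). Control points (SVG): P0=(67.045,85.991), P1=(79.073,69.203), P2=(25.426,91.150), P3=(43.571,90.861); sampled at t=k/5. Machine vertices: (67.045,66.508) → (67.481,72.420) → (58.752,71.963) → (47.459,68.062) → (40.199,63.645) → (43.571,61.638). Open path.

**Shape 2** — `<path>` quadratic bezier, stroke `#ff8800` → score (S467, F1844). Control points (SVG): P0=(46.482,49.257), P1=(38.335,17.736), P2=(76.447,12.126); sampled at t=k/5. Machine vertices: (46.482,103.242) → (45.074,114.814) → (47.366,124.313) → (53.359,131.739) → (63.053,137.093) → (76.447,140.373). Open path.

(bCNC post)
(Date: synthetic)
G21
G90
G0 X67.045 Y66.508
M3 S467
G1 X67.481 Y72.420 F1844
G1 X58.752 Y71.963 F1844
G1 X47.459 Y68.062 F1844
G1 X40.199 Y63.645 F1844
G1 X43.571 Y61.638 F1844
G0 X46.482 Y103.242
M3 S467
G1 X45.074 Y114.814 F1844
G1 X47.366 Y124.313 F1844
G1 X53.359 Y131.739 F1844
G1 X63.053 Y137.093 F1844
G1 X76.447 Y140.373 F1844
M5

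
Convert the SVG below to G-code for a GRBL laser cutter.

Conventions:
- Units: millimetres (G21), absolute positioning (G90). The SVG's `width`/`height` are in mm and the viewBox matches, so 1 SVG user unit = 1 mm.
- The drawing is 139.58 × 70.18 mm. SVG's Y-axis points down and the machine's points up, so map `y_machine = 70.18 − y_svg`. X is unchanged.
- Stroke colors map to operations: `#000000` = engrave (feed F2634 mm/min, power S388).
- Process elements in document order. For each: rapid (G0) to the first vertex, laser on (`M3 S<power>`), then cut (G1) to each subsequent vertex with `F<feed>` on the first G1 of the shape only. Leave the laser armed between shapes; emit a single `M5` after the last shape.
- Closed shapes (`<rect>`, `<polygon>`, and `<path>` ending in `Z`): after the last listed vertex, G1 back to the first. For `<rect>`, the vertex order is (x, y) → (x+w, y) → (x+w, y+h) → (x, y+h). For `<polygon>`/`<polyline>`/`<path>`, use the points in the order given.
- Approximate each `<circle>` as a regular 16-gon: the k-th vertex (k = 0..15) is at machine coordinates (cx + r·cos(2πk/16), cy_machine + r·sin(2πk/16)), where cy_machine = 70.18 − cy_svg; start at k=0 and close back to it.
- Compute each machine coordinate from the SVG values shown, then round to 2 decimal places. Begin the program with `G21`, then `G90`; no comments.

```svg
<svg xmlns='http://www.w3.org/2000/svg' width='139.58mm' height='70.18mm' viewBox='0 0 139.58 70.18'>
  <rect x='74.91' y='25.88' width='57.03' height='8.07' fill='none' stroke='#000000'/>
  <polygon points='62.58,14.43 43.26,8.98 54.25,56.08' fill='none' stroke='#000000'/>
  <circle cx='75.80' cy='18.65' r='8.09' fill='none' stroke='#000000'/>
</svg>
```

G21
G90
G0 X74.91 Y44.30
M3 S388
G1 X131.94 Y44.30 F2634
G1 X131.94 Y36.23
G1 X74.91 Y36.23
G1 X74.91 Y44.30
G0 X62.58 Y55.75
M3 S388
G1 X43.26 Y61.20 F2634
G1 X54.25 Y14.10
G1 X62.58 Y55.75
G0 X83.89 Y51.53
M3 S388
G1 X83.27 Y54.63 F2634
G1 X81.52 Y57.25
G1 X78.90 Y59.00
G1 X75.80 Y59.62
G1 X72.70 Y59.00
G1 X70.08 Y57.25
G1 X68.33 Y54.63
G1 X67.71 Y51.53
G1 X68.33 Y48.43
G1 X70.08 Y45.81
G1 X72.70 Y44.06
G1 X75.80 Y43.44
G1 X78.90 Y44.06
G1 X81.52 Y45.81
G1 X83.27 Y48.43
G1 X83.89 Y51.53
M5

1 u = 1 mm; y_m = 70.18 − y.

[1] `<rect>` rectangle, #000000→engrave S388 F2634: (74.91,44.30) → (131.94,44.30) → (131.94,36.23) → (74.91,36.23) → (74.91,44.30) (closed)

[2] `<polygon>` closed polygon, #000000→engrave S388 F2634: (62.58,55.75) → (43.26,61.20) → (54.25,14.10) → (62.58,55.75) (closed)

[3] `<circle>` circle, #000000→engrave S388 F2634: (83.89,51.53) → (83.27,54.63) → (81.52,57.25) → (78.90,59.00) → (75.80,59.62) → (72.70,59.00) → (70.08,57.25) → (68.33,54.63) → (67.71,51.53) → (68.33,48.43) → (70.08,45.81) → (72.70,44.06) → (75.80,43.44) → (78.90,44.06) → (81.52,45.81) → (83.27,48.43) → (83.89,51.53) (closed)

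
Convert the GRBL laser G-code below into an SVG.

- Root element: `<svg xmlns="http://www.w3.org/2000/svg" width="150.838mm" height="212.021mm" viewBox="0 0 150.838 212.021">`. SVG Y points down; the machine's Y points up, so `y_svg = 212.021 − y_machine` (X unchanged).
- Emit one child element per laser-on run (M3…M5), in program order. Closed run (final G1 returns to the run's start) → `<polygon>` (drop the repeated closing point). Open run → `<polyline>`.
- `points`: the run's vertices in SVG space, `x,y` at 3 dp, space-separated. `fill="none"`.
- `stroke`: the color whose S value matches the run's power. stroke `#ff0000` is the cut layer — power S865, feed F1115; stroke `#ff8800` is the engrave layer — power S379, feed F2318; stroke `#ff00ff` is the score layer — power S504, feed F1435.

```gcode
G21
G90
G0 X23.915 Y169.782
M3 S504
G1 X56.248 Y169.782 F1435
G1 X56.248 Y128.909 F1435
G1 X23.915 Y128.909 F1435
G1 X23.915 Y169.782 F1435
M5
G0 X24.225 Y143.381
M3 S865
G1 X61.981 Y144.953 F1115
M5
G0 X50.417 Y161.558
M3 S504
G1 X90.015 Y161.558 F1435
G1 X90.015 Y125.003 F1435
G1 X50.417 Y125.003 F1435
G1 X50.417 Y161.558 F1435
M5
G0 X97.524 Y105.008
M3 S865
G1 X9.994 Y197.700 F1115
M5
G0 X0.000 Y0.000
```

Each laser-on run becomes one SVG element. Flip Y back into SVG space with y_svg = 212.021 − y_machine.

Run 1: power S504 maps to stroke `#ff00ff` (score). The run returns to its start, so emit a `<polygon>` with points (Y-flipped): 23.915,42.239 56.248,42.239 56.248,83.112 23.915,83.112.

Run 2: power S865 maps to stroke `#ff0000` (cut). The run is open, so emit a `<polyline>` with points (Y-flipped): 24.225,68.640 61.981,67.068.

Run 3: power S504 maps to stroke `#ff00ff` (score). The run returns to its start, so emit a `<polygon>` with points (Y-flipped): 50.417,50.463 90.015,50.463 90.015,87.018 50.417,87.018.

Run 4: the run's S865 means `#ff0000` (cut). The run is open, so emit a `<polyline>` with points (Y-flipped): 97.524,107.013 9.994,14.321.

<svg xmlns="http://www.w3.org/2000/svg" width="150.838mm" height="212.021mm" viewBox="0 0 150.838 212.021">
  <polygon points="23.915,42.239 56.248,42.239 56.248,83.112 23.915,83.112" fill="none" stroke="#ff00ff"/>
  <polyline points="24.225,68.640 61.981,67.068" fill="none" stroke="#ff0000"/>
  <polygon points="50.417,50.463 90.015,50.463 90.015,87.018 50.417,87.018" fill="none" stroke="#ff00ff"/>
  <polyline points="97.524,107.013 9.994,14.321" fill="none" stroke="#ff0000"/>
</svg>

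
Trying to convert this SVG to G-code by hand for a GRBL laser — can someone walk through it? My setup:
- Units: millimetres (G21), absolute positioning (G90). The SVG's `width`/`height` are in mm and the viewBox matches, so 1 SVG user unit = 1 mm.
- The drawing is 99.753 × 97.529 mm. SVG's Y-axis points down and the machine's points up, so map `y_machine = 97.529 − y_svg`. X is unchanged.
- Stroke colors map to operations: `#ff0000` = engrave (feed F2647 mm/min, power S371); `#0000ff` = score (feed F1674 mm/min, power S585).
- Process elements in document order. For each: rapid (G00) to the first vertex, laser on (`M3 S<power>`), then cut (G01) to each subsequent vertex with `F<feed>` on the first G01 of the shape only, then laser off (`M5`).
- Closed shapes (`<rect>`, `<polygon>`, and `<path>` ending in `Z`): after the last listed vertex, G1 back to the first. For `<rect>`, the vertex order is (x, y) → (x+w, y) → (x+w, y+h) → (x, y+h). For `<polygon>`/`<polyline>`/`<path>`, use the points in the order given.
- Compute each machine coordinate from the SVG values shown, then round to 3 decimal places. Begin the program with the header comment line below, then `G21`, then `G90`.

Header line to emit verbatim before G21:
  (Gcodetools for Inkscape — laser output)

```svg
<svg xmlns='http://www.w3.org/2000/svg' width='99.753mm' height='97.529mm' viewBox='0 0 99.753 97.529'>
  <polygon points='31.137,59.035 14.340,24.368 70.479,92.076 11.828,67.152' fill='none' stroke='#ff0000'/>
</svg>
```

(Gcodetools for Inkscape — laser output)
G21
G90
G00 X31.137 Y38.494
M3 S371
G01 X14.340 Y73.161 F2647
G01 X70.479 Y5.453
G01 X11.828 Y30.377
G01 X31.137 Y38.494
M5

1 u = 1 mm; y_m = 97.529 − y.

[1] `<polygon>` closed polygon, #ff0000→engrave S371 F2647: (31.137,38.494) → (14.340,73.161) → (70.479,5.453) → (11.828,30.377) → (31.137,38.494) (closed)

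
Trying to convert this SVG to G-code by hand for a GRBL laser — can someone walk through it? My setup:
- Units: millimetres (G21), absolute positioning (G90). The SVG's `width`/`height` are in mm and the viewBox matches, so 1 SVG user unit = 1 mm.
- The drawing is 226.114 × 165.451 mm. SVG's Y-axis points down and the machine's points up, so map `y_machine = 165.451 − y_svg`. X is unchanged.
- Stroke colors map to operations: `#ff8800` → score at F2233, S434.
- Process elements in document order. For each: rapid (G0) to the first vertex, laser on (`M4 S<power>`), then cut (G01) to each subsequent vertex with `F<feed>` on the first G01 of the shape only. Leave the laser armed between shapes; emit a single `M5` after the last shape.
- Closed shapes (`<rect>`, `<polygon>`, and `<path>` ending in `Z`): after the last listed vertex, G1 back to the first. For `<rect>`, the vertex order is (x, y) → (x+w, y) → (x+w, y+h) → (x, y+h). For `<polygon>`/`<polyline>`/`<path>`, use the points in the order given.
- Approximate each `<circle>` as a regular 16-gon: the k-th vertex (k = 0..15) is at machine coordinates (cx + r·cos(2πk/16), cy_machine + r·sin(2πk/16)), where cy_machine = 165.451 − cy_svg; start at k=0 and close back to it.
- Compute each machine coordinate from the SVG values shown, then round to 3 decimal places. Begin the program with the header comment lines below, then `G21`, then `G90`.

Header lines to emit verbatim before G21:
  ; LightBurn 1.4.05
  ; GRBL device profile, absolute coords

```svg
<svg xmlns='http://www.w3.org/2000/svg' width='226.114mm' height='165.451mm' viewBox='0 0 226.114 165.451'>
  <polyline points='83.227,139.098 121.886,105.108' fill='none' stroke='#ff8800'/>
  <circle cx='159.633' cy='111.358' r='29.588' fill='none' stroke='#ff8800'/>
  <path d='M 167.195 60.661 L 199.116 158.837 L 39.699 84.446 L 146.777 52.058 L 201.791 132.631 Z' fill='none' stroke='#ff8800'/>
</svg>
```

; LightBurn 1.4.05
; GRBL device profile, absolute coords
G21
G90
G0 X83.227 Y26.353
M4 S434
G01 X121.886 Y60.343 F2233
G0 X189.221 Y54.093
M4 S434
G01 X186.969 Y65.416 F2233
G01 X180.555 Y75.015
G01 X170.956 Y81.429
G01 X159.633 Y83.681
G01 X148.310 Y81.429
G01 X138.711 Y75.015
G01 X132.297 Y65.416
G01 X130.045 Y54.093
G01 X132.297 Y42.770
G01 X138.711 Y33.171
G01 X148.310 Y26.757
G01 X159.633 Y24.505
G01 X170.956 Y26.757
G01 X180.555 Y33.171
G01 X186.969 Y42.770
G01 X189.221 Y54.093
G0 X167.195 Y104.790
M4 S434
G01 X199.116 Y6.614 F2233
G01 X39.699 Y81.005
G01 X146.777 Y113.393
G01 X201.791 Y32.820
G01 X167.195 Y104.790
M5

viewBox `0 0 226.114 165.451` with mm width/height → 1 unit = 1 mm. Flip: y_m = 165.451 − y_svg.

**Shape 1** — `<polyline>` line segment, stroke `#ff8800` → score (S434, F2233). Machine vertices: (83.227,26.353) → (121.886,60.343). Open path.

**Shape 2** — `<circle>` circle, stroke `#ff8800` → score (S434, F2233). Machine vertices: (189.221,54.093) → (186.969,65.416) → (180.555,75.015) → (170.956,81.429) → (159.633,83.681) → (148.310,81.429) → (138.711,75.015) → (132.297,65.416) → (130.045,54.093) → (132.297,42.770) → (138.711,33.171) → (148.310,26.757) → (159.633,24.505) → (170.956,26.757) → (180.555,33.171) → (186.969,42.770) → (189.221,54.093). Closed: final G1 returns to the first vertex.

**Shape 3** — `<path>` closed polygon, stroke `#ff8800` → score (S434, F2233). Machine vertices: (167.195,104.790) → (199.116,6.614) → (39.699,81.005) → (146.777,113.393) → (201.791,32.820) → (167.195,104.790). Closed: final G1 returns to the first vertex.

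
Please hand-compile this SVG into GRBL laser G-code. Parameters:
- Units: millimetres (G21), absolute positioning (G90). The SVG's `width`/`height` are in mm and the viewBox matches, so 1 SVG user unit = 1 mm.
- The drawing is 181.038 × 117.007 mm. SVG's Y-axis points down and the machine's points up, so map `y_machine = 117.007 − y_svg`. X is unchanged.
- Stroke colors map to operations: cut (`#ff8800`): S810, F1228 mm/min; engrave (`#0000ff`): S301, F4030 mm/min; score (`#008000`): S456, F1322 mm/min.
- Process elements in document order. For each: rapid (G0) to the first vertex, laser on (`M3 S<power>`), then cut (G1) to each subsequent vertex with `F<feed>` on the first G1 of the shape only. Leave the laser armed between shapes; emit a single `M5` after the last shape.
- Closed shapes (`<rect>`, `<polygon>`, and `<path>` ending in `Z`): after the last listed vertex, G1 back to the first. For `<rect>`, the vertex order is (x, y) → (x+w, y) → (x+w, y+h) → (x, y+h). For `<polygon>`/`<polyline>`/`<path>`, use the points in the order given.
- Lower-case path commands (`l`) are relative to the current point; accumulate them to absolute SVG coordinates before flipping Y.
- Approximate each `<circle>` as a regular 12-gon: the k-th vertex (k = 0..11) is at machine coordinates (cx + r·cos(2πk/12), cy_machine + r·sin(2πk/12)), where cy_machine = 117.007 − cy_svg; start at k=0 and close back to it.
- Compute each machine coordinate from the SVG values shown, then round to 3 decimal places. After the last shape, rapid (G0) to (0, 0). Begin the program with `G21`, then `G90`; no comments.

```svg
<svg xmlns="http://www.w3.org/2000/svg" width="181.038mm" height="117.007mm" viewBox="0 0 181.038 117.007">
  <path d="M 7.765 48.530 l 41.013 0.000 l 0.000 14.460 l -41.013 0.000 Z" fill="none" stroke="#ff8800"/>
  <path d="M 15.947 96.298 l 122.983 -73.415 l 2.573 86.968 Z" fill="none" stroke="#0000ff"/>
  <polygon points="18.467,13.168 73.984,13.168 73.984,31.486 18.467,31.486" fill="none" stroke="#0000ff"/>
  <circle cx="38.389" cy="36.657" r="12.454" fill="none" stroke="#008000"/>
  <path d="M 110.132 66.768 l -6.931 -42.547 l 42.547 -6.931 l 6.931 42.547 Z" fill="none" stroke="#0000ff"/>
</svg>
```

G21
G90
G0 X7.765 Y68.477
M3 S810
G1 X48.778 Y68.477 F1228
G1 X48.778 Y54.017
G1 X7.765 Y54.017
G1 X7.765 Y68.477
G0 X15.947 Y20.709
M3 S301
G1 X138.930 Y94.124 F4030
G1 X141.503 Y7.156
G1 X15.947 Y20.709
G0 X18.467 Y103.839
M3 S301
G1 X73.984 Y103.839 F4030
G1 X73.984 Y85.521
G1 X18.467 Y85.521
G1 X18.467 Y103.839
G0 X50.843 Y80.350
M3 S456
G1 X49.174 Y86.577 F1322
G1 X44.616 Y91.135
G1 X38.389 Y92.804
G1 X32.162 Y91.135
G1 X27.604 Y86.577
G1 X25.935 Y80.350
G1 X27.604 Y74.123
G1 X32.162 Y69.565
G1 X38.389 Y67.896
G1 X44.616 Y69.565
G1 X49.174 Y74.123
G1 X50.843 Y80.350
G0 X110.132 Y50.239
M3 S301
G1 X103.201 Y92.786 F4030
G1 X145.748 Y99.717
G1 X152.679 Y57.170
G1 X110.132 Y50.239
M5
G0 X0.000 Y0.000

1 u = 1 mm; y_m = 117.007 − y.

[1] `<path>` rectangle, #ff8800→cut S810 F1228: (7.765,68.477) → (48.778,68.477) → (48.778,54.017) → (7.765,54.017) → (7.765,68.477) (closed)

[2] `<path>` closed polygon, #0000ff→engrave S301 F4030: (15.947,20.709) → (138.930,94.124) → (141.503,7.156) → (15.947,20.709) (closed)

[3] `<polygon>` rectangle, #0000ff→engrave S301 F4030: (18.467,103.839) → (73.984,103.839) → (73.984,85.521) → (18.467,85.521) → (18.467,103.839) (closed)

[4] `<circle>` circle, #008000→score S456 F1322: (50.843,80.350) → (49.174,86.577) → (44.616,91.135) → (38.389,92.804) → (32.162,91.135) → (27.604,86.577) → (25.935,80.350) → (27.604,74.123) → (32.162,69.565) → (38.389,67.896) → (44.616,69.565) → (49.174,74.123) → (50.843,80.350) (closed)

[5] `<path>` regular polygon, #0000ff→engrave S301 F4030: (110.132,50.239) → (103.201,92.786) → (145.748,99.717) → (152.679,57.170) → (110.132,50.239) (closed)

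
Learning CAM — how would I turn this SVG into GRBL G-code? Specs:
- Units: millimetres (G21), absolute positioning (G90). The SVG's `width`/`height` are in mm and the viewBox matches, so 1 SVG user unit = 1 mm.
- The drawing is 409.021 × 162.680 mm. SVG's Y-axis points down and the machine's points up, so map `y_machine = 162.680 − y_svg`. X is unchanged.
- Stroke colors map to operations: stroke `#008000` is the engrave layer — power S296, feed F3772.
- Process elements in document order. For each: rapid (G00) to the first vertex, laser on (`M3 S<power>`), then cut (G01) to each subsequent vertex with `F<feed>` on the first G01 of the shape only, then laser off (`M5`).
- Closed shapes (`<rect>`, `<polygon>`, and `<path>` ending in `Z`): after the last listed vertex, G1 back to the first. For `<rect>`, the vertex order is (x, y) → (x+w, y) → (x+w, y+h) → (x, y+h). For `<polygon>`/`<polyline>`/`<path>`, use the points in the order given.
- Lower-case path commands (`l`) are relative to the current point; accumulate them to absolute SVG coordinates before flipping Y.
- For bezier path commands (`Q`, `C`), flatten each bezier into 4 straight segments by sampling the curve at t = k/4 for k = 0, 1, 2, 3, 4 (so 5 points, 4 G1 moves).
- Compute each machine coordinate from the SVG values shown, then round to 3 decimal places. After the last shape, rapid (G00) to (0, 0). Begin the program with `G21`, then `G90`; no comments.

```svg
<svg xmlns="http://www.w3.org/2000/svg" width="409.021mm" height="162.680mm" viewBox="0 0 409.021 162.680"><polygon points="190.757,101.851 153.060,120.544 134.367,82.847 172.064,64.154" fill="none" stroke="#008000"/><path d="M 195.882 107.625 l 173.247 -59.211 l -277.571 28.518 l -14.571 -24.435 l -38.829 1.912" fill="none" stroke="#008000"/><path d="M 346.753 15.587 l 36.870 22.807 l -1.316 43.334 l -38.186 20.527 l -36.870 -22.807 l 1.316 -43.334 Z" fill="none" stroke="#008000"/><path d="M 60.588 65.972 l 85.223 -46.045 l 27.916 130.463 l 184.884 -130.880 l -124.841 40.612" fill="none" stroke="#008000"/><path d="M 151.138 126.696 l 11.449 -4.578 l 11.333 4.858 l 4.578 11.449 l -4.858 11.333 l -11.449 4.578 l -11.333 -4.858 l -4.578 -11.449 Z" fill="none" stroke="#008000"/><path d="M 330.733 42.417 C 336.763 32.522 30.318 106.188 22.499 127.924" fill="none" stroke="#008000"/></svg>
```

G21
G90
G00 X190.757 Y60.829
M3 S296
G01 X153.060 Y42.136 F3772
G01 X134.367 Y79.833
G01 X172.064 Y98.526
G01 X190.757 Y60.829
M5
G00 X195.882 Y55.055
M3 S296
G01 X369.129 Y114.266 F3772
G01 X91.558 Y85.748
G01 X76.987 Y110.183
G01 X38.158 Y108.271
M5
G00 X346.753 Y147.093
M3 S296
G01 X383.623 Y124.286 F3772
G01 X382.307 Y80.952
G01 X344.121 Y60.425
G01 X307.251 Y83.232
G01 X308.567 Y126.566
G01 X346.753 Y147.093
M5
G00 X60.588 Y96.708
M3 S296
G01 X145.811 Y142.753 F3772
G01 X173.727 Y12.290
G01 X358.611 Y143.170
G01 X233.770 Y102.558
M5
G00 X151.138 Y35.984
M3 S296
G01 X162.587 Y40.562 F3772
G01 X173.920 Y35.704
G01 X178.498 Y24.255
G01 X173.640 Y12.922
G01 X162.191 Y8.344
G01 X150.858 Y13.202
G01 X146.280 Y24.651
G01 X151.138 Y35.984
M5
G00 X330.733 Y120.263
M3 S296
G01 X286.215 Y114.134 F3772
G01 X181.809 Y89.371
G01 X74.807 Y58.678
G01 X22.499 Y34.756
M5
G00 X0.000 Y0.000

1 u = 1 mm; y_m = 162.680 − y.

[1] `<polygon>` regular polygon, #008000→engrave S296 F3772: (190.757,60.829) → (153.060,42.136) → (134.367,79.833) → (172.064,98.526) → (190.757,60.829) (closed)

[2] `<path>` open polyline, #008000→engrave S296 F3772: (195.882,55.055) → (369.129,114.266) → (91.558,85.748) → (76.987,110.183) → (38.158,108.271)

[3] `<path>` regular polygon, #008000→engrave S296 F3772: (346.753,147.093) → (383.623,124.286) → (382.307,80.952) → (344.121,60.425) → (307.251,83.232) → (308.567,126.566) → (346.753,147.093) (closed)

[4] `<path>` open polyline, #008000→engrave S296 F3772: (60.588,96.708) → (145.811,142.753) → (173.727,12.290) → (358.611,143.170) → (233.770,102.558)

[5] `<path>` regular polygon, #008000→engrave S296 F3772: (151.138,35.984) → (162.587,40.562) → (173.920,35.704) → (178.498,24.255) → (173.640,12.922) → (162.191,8.344) → (150.858,13.202) → (146.280,24.651) → (151.138,35.984) (closed)

[6] `<path>` cubic bezier, #008000→engrave S296 F3772: (330.733,120.263) → (286.215,114.134) → (181.809,89.371) → (74.807,58.678) → (22.499,34.756)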